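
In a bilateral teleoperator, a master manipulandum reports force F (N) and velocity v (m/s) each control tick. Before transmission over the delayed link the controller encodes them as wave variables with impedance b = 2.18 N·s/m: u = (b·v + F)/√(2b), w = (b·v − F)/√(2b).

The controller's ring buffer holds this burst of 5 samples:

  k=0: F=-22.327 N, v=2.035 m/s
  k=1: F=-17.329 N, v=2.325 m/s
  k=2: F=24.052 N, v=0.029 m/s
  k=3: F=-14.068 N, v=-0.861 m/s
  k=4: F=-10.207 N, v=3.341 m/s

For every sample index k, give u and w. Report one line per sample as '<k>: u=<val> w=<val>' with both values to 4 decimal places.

k=0: b·v=2.18×2.035=4.4363; √(2b)=2.0881; u=(4.4363+(-22.327))/2.0881=-8.5681, w=(4.4363−(-22.327))/2.0881=12.8173
k=1: b·v=2.18×2.325=5.0685; √(2b)=2.0881; u=(5.0685+(-17.329))/2.0881=-5.8717, w=(5.0685−(-17.329))/2.0881=10.7265
k=2: b·v=2.18×0.029=0.0632; √(2b)=2.0881; u=(0.0632+24.052)/2.0881=11.5491, w=(0.0632−24.052)/2.0881=-11.4885
k=3: b·v=2.18×(-0.861)=-1.8770; √(2b)=2.0881; u=(-1.8770+(-14.068))/2.0881=-7.6363, w=(-1.8770−(-14.068))/2.0881=5.8384
k=4: b·v=2.18×3.341=7.2834; √(2b)=2.0881; u=(7.2834+(-10.207))/2.0881=-1.4002, w=(7.2834−(-10.207))/2.0881=8.3764

0: u=-8.5681 w=12.8173
1: u=-5.8717 w=10.7265
2: u=11.5491 w=-11.4885
3: u=-7.6363 w=5.8384
4: u=-1.4002 w=8.3764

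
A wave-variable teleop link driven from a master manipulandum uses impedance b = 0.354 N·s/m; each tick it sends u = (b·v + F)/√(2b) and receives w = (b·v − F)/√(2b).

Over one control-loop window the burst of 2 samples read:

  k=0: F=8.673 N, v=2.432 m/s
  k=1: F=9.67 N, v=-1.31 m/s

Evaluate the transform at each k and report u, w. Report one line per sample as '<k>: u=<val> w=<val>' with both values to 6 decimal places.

k=0: b·v=0.354×2.432=0.860928; √(2b)=0.841427; u=(0.860928+8.673)/0.841427=11.330661, w=(0.860928−8.673)/0.841427=-9.284309
k=1: b·v=0.354×(-1.31)=-0.463740; √(2b)=0.841427; u=(-0.463740+9.67)/0.841427=10.941242, w=(-0.463740−9.67)/0.841427=-12.043511

0: u=11.330661 w=-9.284309
1: u=10.941242 w=-12.043511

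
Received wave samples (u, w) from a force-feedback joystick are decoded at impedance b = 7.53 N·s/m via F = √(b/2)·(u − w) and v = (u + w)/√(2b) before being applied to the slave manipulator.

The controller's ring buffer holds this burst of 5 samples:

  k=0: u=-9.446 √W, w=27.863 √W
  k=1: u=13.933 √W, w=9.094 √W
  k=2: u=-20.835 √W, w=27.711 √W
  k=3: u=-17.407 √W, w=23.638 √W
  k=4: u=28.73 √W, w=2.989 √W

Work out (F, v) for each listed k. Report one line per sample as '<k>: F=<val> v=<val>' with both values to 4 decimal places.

k=0: u−w=-37.3090, u+w=18.4170; √(b/2)=1.9404, √(2b)=3.8807; F=1.9404×(-37.309)=-72.3929, v=18.4170/3.8807=4.7458
k=1: u−w=4.8390, u+w=23.0270; √(b/2)=1.9404, √(2b)=3.8807; F=1.9404×4.839=9.3894, v=23.0270/3.8807=5.9337
k=2: u−w=-48.5460, u+w=6.8760; √(b/2)=1.9404, √(2b)=3.8807; F=1.9404×(-48.546)=-94.1968, v=6.8760/3.8807=1.7718
k=3: u−w=-41.0450, u+w=6.2310; √(b/2)=1.9404, √(2b)=3.8807; F=1.9404×(-41.045)=-79.6421, v=6.2310/3.8807=1.6056
k=4: u−w=25.7410, u+w=31.7190; √(b/2)=1.9404, √(2b)=3.8807; F=1.9404×25.741=49.9468, v=31.7190/3.8807=8.1735

0: F=-72.3929 v=4.7458
1: F=9.3894 v=5.9337
2: F=-94.1968 v=1.7718
3: F=-79.6421 v=1.6056
4: F=49.9468 v=8.1735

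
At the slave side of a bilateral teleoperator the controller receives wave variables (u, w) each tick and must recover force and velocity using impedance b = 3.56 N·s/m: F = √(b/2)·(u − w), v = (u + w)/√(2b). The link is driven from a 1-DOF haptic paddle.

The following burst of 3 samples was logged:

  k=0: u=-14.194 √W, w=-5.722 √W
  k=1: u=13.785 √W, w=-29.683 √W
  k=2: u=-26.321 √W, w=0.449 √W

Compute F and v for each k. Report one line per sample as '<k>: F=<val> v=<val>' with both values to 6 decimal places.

0: F=-11.303058 v=-7.463837
1: F=57.993545 v=-5.958027
2: F=-35.715635 v=-9.695942

k=0: u−w=-8.472000, u+w=-19.916000; √(b/2)=1.334166, √(2b)=2.668333; F=1.334166×(-8.472)=-11.303058, v=-19.916000/2.668333=-7.463837
k=1: u−w=43.468000, u+w=-15.898000; √(b/2)=1.334166, √(2b)=2.668333; F=1.334166×43.468=57.993545, v=-15.898000/2.668333=-5.958027
k=2: u−w=-26.770000, u+w=-25.872000; √(b/2)=1.334166, √(2b)=2.668333; F=1.334166×(-26.77)=-35.715635, v=-25.872000/2.668333=-9.695942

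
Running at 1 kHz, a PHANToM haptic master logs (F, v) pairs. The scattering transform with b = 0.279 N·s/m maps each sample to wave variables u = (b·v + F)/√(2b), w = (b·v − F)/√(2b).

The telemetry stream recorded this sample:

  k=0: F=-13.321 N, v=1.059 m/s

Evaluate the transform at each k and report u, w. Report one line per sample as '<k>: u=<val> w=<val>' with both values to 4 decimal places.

0: u=-17.4373 w=18.2283

k=0: b·v=0.279×1.059=0.2955; √(2b)=0.7470; u=(0.2955+(-13.321))/0.7470=-17.4373, w=(0.2955−(-13.321))/0.7470=18.2283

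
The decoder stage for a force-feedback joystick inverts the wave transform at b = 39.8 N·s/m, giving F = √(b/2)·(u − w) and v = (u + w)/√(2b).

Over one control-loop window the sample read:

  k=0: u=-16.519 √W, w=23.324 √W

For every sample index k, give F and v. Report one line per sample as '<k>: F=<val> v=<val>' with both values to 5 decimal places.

k=0: u−w=-39.84300, u+w=6.80500; √(b/2)=4.46094, √(2b)=8.92188; F=4.46094×(-39.843)=-177.73730, v=6.80500/8.92188=0.76273

0: F=-177.73730 v=0.76273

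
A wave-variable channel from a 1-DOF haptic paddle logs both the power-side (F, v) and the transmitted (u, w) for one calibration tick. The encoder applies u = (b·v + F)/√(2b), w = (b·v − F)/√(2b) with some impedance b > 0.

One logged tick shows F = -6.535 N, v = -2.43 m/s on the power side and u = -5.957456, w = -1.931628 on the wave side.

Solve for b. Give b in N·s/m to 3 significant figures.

u + w = -7.889084;  u + w = √(2b)·v, so √(2b) = -7.889084/(-2.43) = 3.246537.
b = (√(2b))²/2 = 10.540000/2 = 5.270000.
(Check via u − w = 2F/√(2b): u − w = -4.025828, 2F/√(2b) = -4.025829.)

b = 5.27 N·s/m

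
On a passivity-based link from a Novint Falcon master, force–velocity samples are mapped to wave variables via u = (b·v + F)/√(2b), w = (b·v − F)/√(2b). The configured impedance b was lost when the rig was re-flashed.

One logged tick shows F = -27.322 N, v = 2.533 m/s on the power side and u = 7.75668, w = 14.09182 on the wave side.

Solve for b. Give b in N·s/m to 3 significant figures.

u + w = 21.84850;  u + w = √(2b)·v, so √(2b) = 21.84850/2.533 = 8.62554.
b = (√(2b))²/2 = 74.39999/2 = 37.19999.
(Check via u − w = 2F/√(2b): u − w = -6.33514, 2F/√(2b) = -6.33514.)

b = 37.2 N·s/m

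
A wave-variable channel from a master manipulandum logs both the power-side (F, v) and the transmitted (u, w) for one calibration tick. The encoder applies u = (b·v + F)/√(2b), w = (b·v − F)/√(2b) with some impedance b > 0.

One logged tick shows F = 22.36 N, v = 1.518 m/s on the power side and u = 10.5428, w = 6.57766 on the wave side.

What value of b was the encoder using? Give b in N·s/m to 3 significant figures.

u + w = 17.1205;  u + w = √(2b)·v, so √(2b) = 17.1205/1.518 = 11.2783.
b = (√(2b))²/2 = 127.2001/2 = 63.6000.
(Check via u − w = 2F/√(2b): u − w = 3.9651, 2F/√(2b) = 3.9651.)

b = 63.6 N·s/m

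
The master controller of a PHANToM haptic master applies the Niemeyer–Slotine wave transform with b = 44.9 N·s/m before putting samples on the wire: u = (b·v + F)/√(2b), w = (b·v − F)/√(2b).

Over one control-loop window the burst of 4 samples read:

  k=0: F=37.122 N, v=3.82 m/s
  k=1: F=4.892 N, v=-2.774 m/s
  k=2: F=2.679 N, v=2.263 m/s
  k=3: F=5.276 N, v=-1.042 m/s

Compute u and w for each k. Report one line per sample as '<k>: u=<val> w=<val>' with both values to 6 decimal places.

0: u=22.017064 w=14.182349
1: u=-12.627373 w=-13.659845
2: u=11.005124 w=10.439712
3: u=-4.380387 w=-5.493903

k=0: b·v=44.9×3.82=171.518000; √(2b)=9.476286; u=(171.518000+37.122)/9.476286=22.017064, w=(171.518000−37.122)/9.476286=14.182349
k=1: b·v=44.9×(-2.774)=-124.552600; √(2b)=9.476286; u=(-124.552600+4.892)/9.476286=-12.627373, w=(-124.552600−4.892)/9.476286=-13.659845
k=2: b·v=44.9×2.263=101.608700; √(2b)=9.476286; u=(101.608700+2.679)/9.476286=11.005124, w=(101.608700−2.679)/9.476286=10.439712
k=3: b·v=44.9×(-1.042)=-46.785800; √(2b)=9.476286; u=(-46.785800+5.276)/9.476286=-4.380387, w=(-46.785800−5.276)/9.476286=-5.493903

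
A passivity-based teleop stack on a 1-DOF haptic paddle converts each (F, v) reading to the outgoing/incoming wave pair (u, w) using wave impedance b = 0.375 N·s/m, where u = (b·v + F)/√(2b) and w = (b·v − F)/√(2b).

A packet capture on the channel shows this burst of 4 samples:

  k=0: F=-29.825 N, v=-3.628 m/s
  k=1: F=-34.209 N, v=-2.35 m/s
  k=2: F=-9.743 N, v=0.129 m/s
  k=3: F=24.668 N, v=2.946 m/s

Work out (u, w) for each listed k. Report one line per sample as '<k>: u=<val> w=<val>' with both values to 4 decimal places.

k=0: b·v=0.375×(-3.628)=-1.3605; √(2b)=0.8660; u=(-1.3605+(-29.825))/0.8660=-36.0099, w=(-1.3605−(-29.825))/0.8660=32.8680
k=1: b·v=0.375×(-2.35)=-0.8813; √(2b)=0.8660; u=(-0.8813+(-34.209))/0.8660=-40.5187, w=(-0.8813−(-34.209))/0.8660=38.4836
k=2: b·v=0.375×0.129=0.0484; √(2b)=0.8660; u=(0.0484+(-9.743))/0.8660=-11.1944, w=(0.0484−(-9.743))/0.8660=11.3061
k=3: b·v=0.375×2.946=1.1048; √(2b)=0.8660; u=(1.1048+24.668)/0.8660=29.7598, w=(1.1048−24.668)/0.8660=-27.2085

0: u=-36.0099 w=32.8680
1: u=-40.5187 w=38.4836
2: u=-11.1944 w=11.3061
3: u=29.7598 w=-27.2085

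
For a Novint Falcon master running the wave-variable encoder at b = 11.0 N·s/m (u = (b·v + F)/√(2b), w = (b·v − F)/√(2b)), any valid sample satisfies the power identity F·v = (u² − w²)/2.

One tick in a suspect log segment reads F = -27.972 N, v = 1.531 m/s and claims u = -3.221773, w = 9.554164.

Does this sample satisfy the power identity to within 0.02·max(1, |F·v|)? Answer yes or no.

no

F·v = (-27.972)×1.531 = -42.825132 W.
(u² − w²)/2 = (10.379821 − 91.282050)/2 = -40.451114 W.
|Δ| = 2.374018;  2% of max(1, |F·v|) = 0.856503.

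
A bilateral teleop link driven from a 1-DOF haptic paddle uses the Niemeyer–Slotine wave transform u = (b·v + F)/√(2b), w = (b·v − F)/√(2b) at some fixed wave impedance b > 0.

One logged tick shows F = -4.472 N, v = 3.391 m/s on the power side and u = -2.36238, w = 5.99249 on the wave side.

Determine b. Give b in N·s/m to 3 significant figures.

u + w = 3.63011;  u + w = √(2b)·v, so √(2b) = 3.63011/3.391 = 1.07051.
b = (√(2b))²/2 = 1.14600/2 = 0.57300.
(Check via u − w = 2F/√(2b): u − w = -8.35487, 2F/√(2b) = -8.35487.)

b = 0.573 N·s/m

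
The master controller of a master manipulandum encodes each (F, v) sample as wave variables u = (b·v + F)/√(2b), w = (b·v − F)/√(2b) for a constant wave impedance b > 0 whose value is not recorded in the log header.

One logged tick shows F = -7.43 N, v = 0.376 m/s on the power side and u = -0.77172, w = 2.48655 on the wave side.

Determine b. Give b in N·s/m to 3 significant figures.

u + w = 1.7148;  u + w = √(2b)·v, so √(2b) = 1.7148/0.376 = 4.5607.
b = (√(2b))²/2 = 20.8001/2 = 10.4001.
(Check via u − w = 2F/√(2b): u − w = -3.2583, 2F/√(2b) = -3.2583.)

b = 10.4 N·s/m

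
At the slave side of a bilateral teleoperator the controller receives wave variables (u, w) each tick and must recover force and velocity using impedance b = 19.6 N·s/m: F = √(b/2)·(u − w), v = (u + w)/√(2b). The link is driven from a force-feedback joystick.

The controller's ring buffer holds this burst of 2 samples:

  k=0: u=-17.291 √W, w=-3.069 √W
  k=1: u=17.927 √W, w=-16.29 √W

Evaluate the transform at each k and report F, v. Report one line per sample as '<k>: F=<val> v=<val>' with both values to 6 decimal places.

k=0: u−w=-14.222000, u+w=-20.360000; √(b/2)=3.130495, √(2b)=6.260990; F=3.130495×(-14.222)=-44.521902, v=-20.360000/6.260990=-3.251882
k=1: u−w=34.217000, u+w=1.637000; √(b/2)=3.130495, √(2b)=6.260990; F=3.130495×34.217=107.116153, v=1.637000/6.260990=0.261460

0: F=-44.521902 v=-3.251882
1: F=107.116153 v=0.261460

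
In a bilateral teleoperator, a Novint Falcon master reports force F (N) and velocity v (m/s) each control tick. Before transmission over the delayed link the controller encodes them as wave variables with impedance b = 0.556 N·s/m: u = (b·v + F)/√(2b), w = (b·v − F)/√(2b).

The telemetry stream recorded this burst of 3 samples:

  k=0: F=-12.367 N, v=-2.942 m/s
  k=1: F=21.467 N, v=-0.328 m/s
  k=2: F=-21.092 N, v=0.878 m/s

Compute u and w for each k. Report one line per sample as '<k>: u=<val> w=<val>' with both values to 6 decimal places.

0: u=-13.278866 w=10.176486
1: u=20.184303 w=-20.530183
2: u=-19.538697 w=20.464561

k=0: b·v=0.556×(-2.942)=-1.635752; √(2b)=1.054514; u=(-1.635752+(-12.367))/1.054514=-13.278866, w=(-1.635752−(-12.367))/1.054514=10.176486
k=1: b·v=0.556×(-0.328)=-0.182368; √(2b)=1.054514; u=(-0.182368+21.467)/1.054514=20.184303, w=(-0.182368−21.467)/1.054514=-20.530183
k=2: b·v=0.556×0.878=0.488168; √(2b)=1.054514; u=(0.488168+(-21.092))/1.054514=-19.538697, w=(0.488168−(-21.092))/1.054514=20.464561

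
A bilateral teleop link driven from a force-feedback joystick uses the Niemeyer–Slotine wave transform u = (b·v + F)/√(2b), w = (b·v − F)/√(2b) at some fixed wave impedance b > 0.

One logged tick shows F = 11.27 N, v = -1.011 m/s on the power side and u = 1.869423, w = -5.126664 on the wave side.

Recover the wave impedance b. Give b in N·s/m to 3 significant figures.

u + w = -3.257241;  u + w = √(2b)·v, so √(2b) = -3.257241/(-1.011) = 3.221801.
b = (√(2b))²/2 = 10.380003/2 = 5.190001.
(Check via u − w = 2F/√(2b): u − w = 6.996087, 2F/√(2b) = 6.996087.)

b = 5.19 N·s/m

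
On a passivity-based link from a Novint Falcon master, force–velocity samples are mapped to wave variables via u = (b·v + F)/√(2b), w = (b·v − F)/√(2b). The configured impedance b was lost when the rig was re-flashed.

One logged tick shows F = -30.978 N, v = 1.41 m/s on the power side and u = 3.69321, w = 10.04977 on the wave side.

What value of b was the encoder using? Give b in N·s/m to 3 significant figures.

b = 47.5 N·s/m

u + w = 13.7430;  u + w = √(2b)·v, so √(2b) = 13.7430/1.41 = 9.7468.
b = (√(2b))²/2 = 95.0000/2 = 47.5000.
(Check via u − w = 2F/√(2b): u − w = -6.3566, 2F/√(2b) = -6.3566.)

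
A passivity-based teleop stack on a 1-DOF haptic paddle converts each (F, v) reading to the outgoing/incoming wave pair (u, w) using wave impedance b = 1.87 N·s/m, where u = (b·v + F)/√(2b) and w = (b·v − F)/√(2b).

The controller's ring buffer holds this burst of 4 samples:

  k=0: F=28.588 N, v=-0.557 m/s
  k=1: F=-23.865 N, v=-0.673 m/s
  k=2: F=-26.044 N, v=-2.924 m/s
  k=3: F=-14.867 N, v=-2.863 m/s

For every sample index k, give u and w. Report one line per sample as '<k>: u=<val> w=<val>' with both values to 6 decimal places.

0: u=14.243910 w=-15.321096
1: u=-12.991058 w=11.689538
2: u=-16.294405 w=10.639658
3: u=-10.455932 w=4.919153

k=0: b·v=1.87×(-0.557)=-1.041590; √(2b)=1.933908; u=(-1.041590+28.588)/1.933908=14.243910, w=(-1.041590−28.588)/1.933908=-15.321096
k=1: b·v=1.87×(-0.673)=-1.258510; √(2b)=1.933908; u=(-1.258510+(-23.865))/1.933908=-12.991058, w=(-1.258510−(-23.865))/1.933908=11.689538
k=2: b·v=1.87×(-2.924)=-5.467880; √(2b)=1.933908; u=(-5.467880+(-26.044))/1.933908=-16.294405, w=(-5.467880−(-26.044))/1.933908=10.639658
k=3: b·v=1.87×(-2.863)=-5.353810; √(2b)=1.933908; u=(-5.353810+(-14.867))/1.933908=-10.455932, w=(-5.353810−(-14.867))/1.933908=4.919153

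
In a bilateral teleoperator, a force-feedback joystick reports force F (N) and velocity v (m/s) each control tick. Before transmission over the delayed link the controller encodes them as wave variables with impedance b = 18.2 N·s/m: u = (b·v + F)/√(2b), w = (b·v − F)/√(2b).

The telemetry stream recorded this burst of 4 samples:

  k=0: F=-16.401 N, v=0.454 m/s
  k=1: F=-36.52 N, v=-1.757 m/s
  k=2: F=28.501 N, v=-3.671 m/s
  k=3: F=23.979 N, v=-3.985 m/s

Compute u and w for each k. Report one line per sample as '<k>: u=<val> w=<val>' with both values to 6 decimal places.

0: u=-1.348894 w=4.087985
1: u=-11.353333 w=0.752929
2: u=-6.350020 w=-15.798009
3: u=-8.046753 w=-15.995714

k=0: b·v=18.2×0.454=8.262800; √(2b)=6.033241; u=(8.262800+(-16.401))/6.033241=-1.348894, w=(8.262800−(-16.401))/6.033241=4.087985
k=1: b·v=18.2×(-1.757)=-31.977400; √(2b)=6.033241; u=(-31.977400+(-36.52))/6.033241=-11.353333, w=(-31.977400−(-36.52))/6.033241=0.752929
k=2: b·v=18.2×(-3.671)=-66.812200; √(2b)=6.033241; u=(-66.812200+28.501)/6.033241=-6.350020, w=(-66.812200−28.501)/6.033241=-15.798009
k=3: b·v=18.2×(-3.985)=-72.527000; √(2b)=6.033241; u=(-72.527000+23.979)/6.033241=-8.046753, w=(-72.527000−23.979)/6.033241=-15.995714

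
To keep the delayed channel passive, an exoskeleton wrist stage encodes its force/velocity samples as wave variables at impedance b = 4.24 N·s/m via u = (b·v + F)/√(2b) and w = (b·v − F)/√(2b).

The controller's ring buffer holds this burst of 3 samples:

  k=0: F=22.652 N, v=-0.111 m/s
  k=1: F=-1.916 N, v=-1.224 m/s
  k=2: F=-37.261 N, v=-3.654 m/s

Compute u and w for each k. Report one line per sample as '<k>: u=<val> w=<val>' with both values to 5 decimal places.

0: u=7.61711 w=-7.94035
1: u=-2.44013 w=-1.12421
2: u=-18.11578 w=7.47518

k=0: b·v=4.24×(-0.111)=-0.47064; √(2b)=2.91204; u=(-0.47064+22.652)/2.91204=7.61711, w=(-0.47064−22.652)/2.91204=-7.94035
k=1: b·v=4.24×(-1.224)=-5.18976; √(2b)=2.91204; u=(-5.18976+(-1.916))/2.91204=-2.44013, w=(-5.18976−(-1.916))/2.91204=-1.12421
k=2: b·v=4.24×(-3.654)=-15.49296; √(2b)=2.91204; u=(-15.49296+(-37.261))/2.91204=-18.11578, w=(-15.49296−(-37.261))/2.91204=7.47518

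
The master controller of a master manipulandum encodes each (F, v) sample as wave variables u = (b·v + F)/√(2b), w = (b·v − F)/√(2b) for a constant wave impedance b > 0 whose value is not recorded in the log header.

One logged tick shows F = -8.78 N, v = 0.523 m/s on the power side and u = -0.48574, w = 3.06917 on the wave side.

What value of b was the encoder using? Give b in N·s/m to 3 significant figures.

b = 12.2 N·s/m

u + w = 2.5834;  u + w = √(2b)·v, so √(2b) = 2.5834/0.523 = 4.9396.
b = (√(2b))²/2 = 24.4000/2 = 12.2000.
(Check via u − w = 2F/√(2b): u − w = -3.5549, 2F/√(2b) = -3.5549.)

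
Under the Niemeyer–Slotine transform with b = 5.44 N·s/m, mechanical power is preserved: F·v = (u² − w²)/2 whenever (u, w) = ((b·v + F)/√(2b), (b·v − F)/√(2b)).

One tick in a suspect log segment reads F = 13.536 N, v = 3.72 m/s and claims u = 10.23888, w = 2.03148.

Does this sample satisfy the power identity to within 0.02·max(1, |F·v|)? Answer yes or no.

F·v = 13.536×3.72 = 50.35392 W.
(u² − w²)/2 = (104.83466 − 4.12691)/2 = 50.35388 W.
|Δ| = 0.00004;  2% of max(1, |F·v|) = 1.00708.

yes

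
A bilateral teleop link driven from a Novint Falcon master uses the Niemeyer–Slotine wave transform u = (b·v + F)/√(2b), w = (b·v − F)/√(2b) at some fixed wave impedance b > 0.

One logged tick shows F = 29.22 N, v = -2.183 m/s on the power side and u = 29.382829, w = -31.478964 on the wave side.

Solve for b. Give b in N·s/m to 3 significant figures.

b = 0.461 N·s/m

u + w = -2.096135;  u + w = √(2b)·v, so √(2b) = -2.096135/(-2.183) = 0.960208.
b = (√(2b))²/2 = 0.922000/2 = 0.461000.
(Check via u − w = 2F/√(2b): u − w = 60.861793, 2F/√(2b) = 60.861786.)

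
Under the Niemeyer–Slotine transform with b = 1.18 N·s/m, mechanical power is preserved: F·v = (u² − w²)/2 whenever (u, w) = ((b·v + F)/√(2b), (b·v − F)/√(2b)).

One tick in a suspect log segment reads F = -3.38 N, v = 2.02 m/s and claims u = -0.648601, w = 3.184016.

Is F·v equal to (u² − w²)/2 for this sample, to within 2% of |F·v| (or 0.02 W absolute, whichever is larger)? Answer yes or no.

F·v = (-3.38)×2.02 = -6.827600 W.
(u² − w²)/2 = (0.420683 − 10.137958)/2 = -4.858637 W.
|Δ| = 1.968963;  2% of max(1, |F·v|) = 0.136552.

no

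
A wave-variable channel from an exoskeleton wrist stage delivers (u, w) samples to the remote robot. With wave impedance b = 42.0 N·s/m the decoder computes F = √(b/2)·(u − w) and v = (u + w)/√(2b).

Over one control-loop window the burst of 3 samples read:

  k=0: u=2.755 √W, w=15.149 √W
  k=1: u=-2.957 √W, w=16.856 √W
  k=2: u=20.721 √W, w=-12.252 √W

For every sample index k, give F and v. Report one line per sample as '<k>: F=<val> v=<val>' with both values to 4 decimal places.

k=0: u−w=-12.3940, u+w=17.9040; √(b/2)=4.5826, √(2b)=9.1652; F=4.5826×(-12.394)=-56.7964, v=17.9040/9.1652=1.9535
k=1: u−w=-19.8130, u+w=13.8990; √(b/2)=4.5826, √(2b)=9.1652; F=4.5826×(-19.813)=-90.7946, v=13.8990/9.1652=1.5165
k=2: u−w=32.9730, u+w=8.4690; √(b/2)=4.5826, √(2b)=9.1652; F=4.5826×32.973=151.1013, v=8.4690/9.1652=0.9240

0: F=-56.7964 v=1.9535
1: F=-90.7946 v=1.5165
2: F=151.1013 v=0.9240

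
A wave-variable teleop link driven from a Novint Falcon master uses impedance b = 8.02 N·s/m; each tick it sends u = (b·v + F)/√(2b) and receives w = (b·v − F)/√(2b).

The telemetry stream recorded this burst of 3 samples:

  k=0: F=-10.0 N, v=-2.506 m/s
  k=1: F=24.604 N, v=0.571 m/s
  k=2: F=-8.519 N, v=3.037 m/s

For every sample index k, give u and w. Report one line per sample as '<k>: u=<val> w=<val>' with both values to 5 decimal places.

k=0: b·v=8.02×(-2.506)=-20.09812; √(2b)=4.00500; u=(-20.09812+(-10.0))/4.00500=-7.51514, w=(-20.09812−(-10.0))/4.00500=-2.52138
k=1: b·v=8.02×0.571=4.57942; √(2b)=4.00500; u=(4.57942+24.604)/4.00500=7.28675, w=(4.57942−24.604)/4.00500=-4.99990
k=2: b·v=8.02×3.037=24.35674; √(2b)=4.00500; u=(24.35674+(-8.519))/4.00500=3.95449, w=(24.35674−(-8.519))/4.00500=8.20868

0: u=-7.51514 w=-2.52138
1: u=7.28675 w=-4.99990
2: u=3.95449 w=8.20868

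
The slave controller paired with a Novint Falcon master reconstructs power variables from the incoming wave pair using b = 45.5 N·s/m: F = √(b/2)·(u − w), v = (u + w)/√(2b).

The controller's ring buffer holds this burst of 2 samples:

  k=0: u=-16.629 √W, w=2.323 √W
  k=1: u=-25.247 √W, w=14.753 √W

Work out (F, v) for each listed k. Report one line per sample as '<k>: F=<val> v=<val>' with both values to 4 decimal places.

k=0: u−w=-18.9520, u+w=-14.3060; √(b/2)=4.7697, √(2b)=9.5394; F=4.7697×(-18.952)=-90.3953, v=-14.3060/9.5394=-1.4997
k=1: u−w=-40.0000, u+w=-10.4940; √(b/2)=4.7697, √(2b)=9.5394; F=4.7697×(-40.0)=-190.7878, v=-10.4940/9.5394=-1.1001

0: F=-90.3953 v=-1.4997
1: F=-190.7878 v=-1.1001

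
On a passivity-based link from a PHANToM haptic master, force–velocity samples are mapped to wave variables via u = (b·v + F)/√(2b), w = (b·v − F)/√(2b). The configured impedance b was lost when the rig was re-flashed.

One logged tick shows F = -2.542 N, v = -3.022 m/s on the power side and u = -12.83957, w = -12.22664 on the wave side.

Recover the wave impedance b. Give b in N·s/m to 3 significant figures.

u + w = -25.066210;  u + w = √(2b)·v, so √(2b) = -25.066210/(-3.022) = 8.294576.
b = (√(2b))²/2 = 68.799998/2 = 34.399999.
(Check via u − w = 2F/√(2b): u − w = -0.612930, 2F/√(2b) = -0.612931.)

b = 34.4 N·s/m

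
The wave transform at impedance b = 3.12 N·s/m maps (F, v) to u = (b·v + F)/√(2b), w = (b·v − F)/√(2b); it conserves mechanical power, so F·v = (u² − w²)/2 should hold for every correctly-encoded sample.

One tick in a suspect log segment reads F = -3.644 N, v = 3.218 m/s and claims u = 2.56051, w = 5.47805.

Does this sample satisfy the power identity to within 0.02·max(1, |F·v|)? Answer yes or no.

F·v = (-3.644)×3.218 = -11.7264 W.
(u² − w²)/2 = (6.5562 − 30.0090)/2 = -11.7264 W.
|Δ| = 0.0000;  2% of max(1, |F·v|) = 0.2345.

yes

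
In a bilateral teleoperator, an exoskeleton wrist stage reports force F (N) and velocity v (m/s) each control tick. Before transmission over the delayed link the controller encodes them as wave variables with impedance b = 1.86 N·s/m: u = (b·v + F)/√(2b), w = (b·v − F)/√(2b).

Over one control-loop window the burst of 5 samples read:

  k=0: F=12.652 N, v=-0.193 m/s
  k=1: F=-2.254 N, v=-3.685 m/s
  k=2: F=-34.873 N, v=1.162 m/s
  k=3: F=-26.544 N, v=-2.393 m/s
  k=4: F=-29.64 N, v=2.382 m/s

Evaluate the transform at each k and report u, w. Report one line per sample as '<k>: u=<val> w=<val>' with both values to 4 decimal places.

0: u=6.3736 w=-6.7459
1: u=-4.7223 w=-2.3850
2: u=-16.9602 w=19.2014
3: u=-16.0701 w=11.4547
4: u=-13.0705 w=17.6647

k=0: b·v=1.86×(-0.193)=-0.3590; √(2b)=1.9287; u=(-0.3590+12.652)/1.9287=6.3736, w=(-0.3590−12.652)/1.9287=-6.7459
k=1: b·v=1.86×(-3.685)=-6.8541; √(2b)=1.9287; u=(-6.8541+(-2.254))/1.9287=-4.7223, w=(-6.8541−(-2.254))/1.9287=-2.3850
k=2: b·v=1.86×1.162=2.1613; √(2b)=1.9287; u=(2.1613+(-34.873))/1.9287=-16.9602, w=(2.1613−(-34.873))/1.9287=19.2014
k=3: b·v=1.86×(-2.393)=-4.4510; √(2b)=1.9287; u=(-4.4510+(-26.544))/1.9287=-16.0701, w=(-4.4510−(-26.544))/1.9287=11.4547
k=4: b·v=1.86×2.382=4.4305; √(2b)=1.9287; u=(4.4305+(-29.64))/1.9287=-13.0705, w=(4.4305−(-29.64))/1.9287=17.6647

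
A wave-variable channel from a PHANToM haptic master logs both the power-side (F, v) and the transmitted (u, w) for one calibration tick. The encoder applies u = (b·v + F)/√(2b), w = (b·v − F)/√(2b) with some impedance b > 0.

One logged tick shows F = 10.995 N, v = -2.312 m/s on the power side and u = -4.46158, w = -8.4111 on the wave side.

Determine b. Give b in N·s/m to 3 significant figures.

u + w = -12.8727;  u + w = √(2b)·v, so √(2b) = -12.8727/(-2.312) = 5.5678.
b = (√(2b))²/2 = 31.0000/2 = 15.5000.
(Check via u − w = 2F/√(2b): u − w = 3.9495, 2F/√(2b) = 3.9495.)

b = 15.5 N·s/m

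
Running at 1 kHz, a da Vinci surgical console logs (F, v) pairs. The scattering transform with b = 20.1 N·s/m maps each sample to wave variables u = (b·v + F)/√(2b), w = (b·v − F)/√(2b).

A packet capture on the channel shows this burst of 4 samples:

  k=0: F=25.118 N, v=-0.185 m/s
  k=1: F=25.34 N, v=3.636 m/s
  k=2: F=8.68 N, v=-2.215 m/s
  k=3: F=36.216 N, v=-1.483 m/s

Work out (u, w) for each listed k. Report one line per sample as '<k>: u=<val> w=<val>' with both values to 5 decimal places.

0: u=3.37513 w=-4.54809
1: u=15.52338 w=7.53012
2: u=-5.65292 w=-8.39094
3: u=1.01062 w=-10.41336

k=0: b·v=20.1×(-0.185)=-3.71850; √(2b)=6.34035; u=(-3.71850+25.118)/6.34035=3.37513, w=(-3.71850−25.118)/6.34035=-4.54809
k=1: b·v=20.1×3.636=73.08360; √(2b)=6.34035; u=(73.08360+25.34)/6.34035=15.52338, w=(73.08360−25.34)/6.34035=7.53012
k=2: b·v=20.1×(-2.215)=-44.52150; √(2b)=6.34035; u=(-44.52150+8.68)/6.34035=-5.65292, w=(-44.52150−8.68)/6.34035=-8.39094
k=3: b·v=20.1×(-1.483)=-29.80830; √(2b)=6.34035; u=(-29.80830+36.216)/6.34035=1.01062, w=(-29.80830−36.216)/6.34035=-10.41336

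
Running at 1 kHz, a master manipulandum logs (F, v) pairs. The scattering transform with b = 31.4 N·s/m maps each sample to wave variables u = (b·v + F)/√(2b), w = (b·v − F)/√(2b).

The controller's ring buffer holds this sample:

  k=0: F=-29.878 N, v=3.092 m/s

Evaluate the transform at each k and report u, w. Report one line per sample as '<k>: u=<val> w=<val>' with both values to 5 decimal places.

0: u=8.48124 w=16.02176

k=0: b·v=31.4×3.092=97.08880; √(2b)=7.92465; u=(97.08880+(-29.878))/7.92465=8.48124, w=(97.08880−(-29.878))/7.92465=16.02176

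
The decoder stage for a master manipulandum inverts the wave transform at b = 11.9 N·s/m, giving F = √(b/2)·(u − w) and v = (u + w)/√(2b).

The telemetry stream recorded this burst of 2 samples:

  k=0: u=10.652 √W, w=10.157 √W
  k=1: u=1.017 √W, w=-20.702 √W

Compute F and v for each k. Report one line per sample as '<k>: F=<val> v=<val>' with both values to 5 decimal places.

0: F=1.20743 v=4.26543
1: F=52.97834 v=-4.03503

k=0: u−w=0.49500, u+w=20.80900; √(b/2)=2.43926, √(2b)=4.87852; F=2.43926×0.495=1.20743, v=20.80900/4.87852=4.26543
k=1: u−w=21.71900, u+w=-19.68500; √(b/2)=2.43926, √(2b)=4.87852; F=2.43926×21.719=52.97834, v=-19.68500/4.87852=-4.03503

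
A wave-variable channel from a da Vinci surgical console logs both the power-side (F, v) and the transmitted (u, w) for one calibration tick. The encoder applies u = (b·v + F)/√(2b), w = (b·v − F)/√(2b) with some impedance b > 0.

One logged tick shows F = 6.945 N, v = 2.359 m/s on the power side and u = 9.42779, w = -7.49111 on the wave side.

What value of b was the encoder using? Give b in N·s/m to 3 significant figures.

b = 0.337 N·s/m

u + w = 1.9367;  u + w = √(2b)·v, so √(2b) = 1.9367/2.359 = 0.8210.
b = (√(2b))²/2 = 0.6740/2 = 0.3370.
(Check via u − w = 2F/√(2b): u − w = 16.9189, 2F/√(2b) = 16.9189.)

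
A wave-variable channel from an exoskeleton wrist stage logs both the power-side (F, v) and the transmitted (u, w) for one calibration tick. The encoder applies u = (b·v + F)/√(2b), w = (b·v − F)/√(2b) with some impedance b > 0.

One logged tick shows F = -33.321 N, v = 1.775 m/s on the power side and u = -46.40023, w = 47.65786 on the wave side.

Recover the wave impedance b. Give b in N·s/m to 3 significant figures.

b = 0.251 N·s/m

u + w = 1.2576;  u + w = √(2b)·v, so √(2b) = 1.2576/1.775 = 0.7085.
b = (√(2b))²/2 = 0.5020/2 = 0.2510.
(Check via u − w = 2F/√(2b): u − w = -94.0581, 2F/√(2b) = -94.0575.)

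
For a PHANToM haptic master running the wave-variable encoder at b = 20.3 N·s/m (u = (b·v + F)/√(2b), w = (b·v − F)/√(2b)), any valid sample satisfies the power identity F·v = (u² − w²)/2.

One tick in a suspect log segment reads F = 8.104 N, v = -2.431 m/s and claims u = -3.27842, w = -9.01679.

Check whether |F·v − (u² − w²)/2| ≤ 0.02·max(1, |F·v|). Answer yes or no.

no

F·v = 8.104×(-2.431) = -19.7008 W.
(u² − w²)/2 = (10.7480 − 81.3025)/2 = -35.2772 W.
|Δ| = 15.5764;  2% of max(1, |F·v|) = 0.3940.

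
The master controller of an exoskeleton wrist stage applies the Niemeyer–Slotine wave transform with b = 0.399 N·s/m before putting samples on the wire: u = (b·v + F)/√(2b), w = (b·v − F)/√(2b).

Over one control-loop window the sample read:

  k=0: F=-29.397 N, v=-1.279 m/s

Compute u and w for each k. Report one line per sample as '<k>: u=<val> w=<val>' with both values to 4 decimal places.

0: u=-33.4793 w=32.3367

k=0: b·v=0.399×(-1.279)=-0.5103; √(2b)=0.8933; u=(-0.5103+(-29.397))/0.8933=-33.4793, w=(-0.5103−(-29.397))/0.8933=32.3367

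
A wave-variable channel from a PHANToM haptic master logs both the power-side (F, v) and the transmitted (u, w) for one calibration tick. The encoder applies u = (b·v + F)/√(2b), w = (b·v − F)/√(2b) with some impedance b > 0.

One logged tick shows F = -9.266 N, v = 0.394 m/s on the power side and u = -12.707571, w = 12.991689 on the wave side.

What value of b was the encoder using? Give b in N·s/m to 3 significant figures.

u + w = 0.284118;  u + w = √(2b)·v, so √(2b) = 0.284118/0.394 = 0.721112.
b = (√(2b))²/2 = 0.520002/2 = 0.260001.
(Check via u − w = 2F/√(2b): u − w = -25.699260, 2F/√(2b) = -25.699209.)

b = 0.26 N·s/m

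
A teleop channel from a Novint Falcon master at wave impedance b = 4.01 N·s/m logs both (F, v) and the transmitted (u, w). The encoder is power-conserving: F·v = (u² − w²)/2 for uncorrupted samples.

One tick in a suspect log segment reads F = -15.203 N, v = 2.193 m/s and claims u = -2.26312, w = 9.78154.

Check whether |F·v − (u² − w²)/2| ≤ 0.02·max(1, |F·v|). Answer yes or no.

no

F·v = (-15.203)×2.193 = -33.3402 W.
(u² − w²)/2 = (5.1217 − 95.6785)/2 = -45.2784 W.
|Δ| = 11.9382;  2% of max(1, |F·v|) = 0.6668.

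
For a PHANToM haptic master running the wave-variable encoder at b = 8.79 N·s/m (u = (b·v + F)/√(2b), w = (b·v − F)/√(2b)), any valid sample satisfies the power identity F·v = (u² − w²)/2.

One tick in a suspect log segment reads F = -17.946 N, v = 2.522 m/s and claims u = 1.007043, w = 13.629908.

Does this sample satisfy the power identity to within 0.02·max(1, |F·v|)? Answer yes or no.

F·v = (-17.946)×2.522 = -45.259812 W.
(u² − w²)/2 = (1.014136 − 185.774392)/2 = -92.380128 W.
|Δ| = 47.120316;  2% of max(1, |F·v|) = 0.905196.

no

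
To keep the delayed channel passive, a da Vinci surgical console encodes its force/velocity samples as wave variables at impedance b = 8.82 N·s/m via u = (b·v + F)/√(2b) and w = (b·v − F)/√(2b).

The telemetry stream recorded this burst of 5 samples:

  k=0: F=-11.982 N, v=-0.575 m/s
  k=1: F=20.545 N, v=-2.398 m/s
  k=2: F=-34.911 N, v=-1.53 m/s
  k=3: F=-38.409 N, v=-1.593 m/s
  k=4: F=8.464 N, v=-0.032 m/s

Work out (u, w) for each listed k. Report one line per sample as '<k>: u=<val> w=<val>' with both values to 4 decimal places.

k=0: b·v=8.82×(-0.575)=-5.0715; √(2b)=4.2000; u=(-5.0715+(-11.982))/4.2000=-4.0604, w=(-5.0715−(-11.982))/4.2000=1.6454
k=1: b·v=8.82×(-2.398)=-21.1504; √(2b)=4.2000; u=(-21.1504+20.545)/4.2000=-0.1441, w=(-21.1504−20.545)/4.2000=-9.9275
k=2: b·v=8.82×(-1.53)=-13.4946; √(2b)=4.2000; u=(-13.4946+(-34.911))/4.2000=-11.5251, w=(-13.4946−(-34.911))/4.2000=5.0991
k=3: b·v=8.82×(-1.593)=-14.0503; √(2b)=4.2000; u=(-14.0503+(-38.409))/4.2000=-12.4903, w=(-14.0503−(-38.409))/4.2000=5.7997
k=4: b·v=8.82×(-0.032)=-0.2822; √(2b)=4.2000; u=(-0.2822+8.464)/4.2000=1.9480, w=(-0.2822−8.464)/4.2000=-2.0824

0: u=-4.0604 w=1.6454
1: u=-0.1441 w=-9.9275
2: u=-11.5251 w=5.0991
3: u=-12.4903 w=5.7997
4: u=1.9480 w=-2.0824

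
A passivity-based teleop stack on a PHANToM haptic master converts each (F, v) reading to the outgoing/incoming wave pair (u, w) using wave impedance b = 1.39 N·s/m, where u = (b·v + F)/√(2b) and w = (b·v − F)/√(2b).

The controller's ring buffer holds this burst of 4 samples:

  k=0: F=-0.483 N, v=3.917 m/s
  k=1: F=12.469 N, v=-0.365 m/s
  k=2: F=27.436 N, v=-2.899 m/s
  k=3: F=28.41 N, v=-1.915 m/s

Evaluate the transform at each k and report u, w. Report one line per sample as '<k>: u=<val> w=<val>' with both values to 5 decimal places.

k=0: b·v=1.39×3.917=5.44463; √(2b)=1.66733; u=(5.44463+(-0.483))/1.66733=2.97579, w=(5.44463−(-0.483))/1.66733=3.55516
k=1: b·v=1.39×(-0.365)=-0.50735; √(2b)=1.66733; u=(-0.50735+12.469)/1.66733=7.17412, w=(-0.50735−12.469)/1.66733=-7.78270
k=2: b·v=1.39×(-2.899)=-4.02961; √(2b)=1.66733; u=(-4.02961+27.436)/1.66733=14.03822, w=(-4.02961−27.436)/1.66733=-18.87182
k=3: b·v=1.39×(-1.915)=-2.66185; √(2b)=1.66733; u=(-2.66185+28.41)/1.66733=15.44271, w=(-2.66185−28.41)/1.66733=-18.63566

0: u=2.97579 w=3.55516
1: u=7.17412 w=-7.78270
2: u=14.03822 w=-18.87182
3: u=15.44271 w=-18.63566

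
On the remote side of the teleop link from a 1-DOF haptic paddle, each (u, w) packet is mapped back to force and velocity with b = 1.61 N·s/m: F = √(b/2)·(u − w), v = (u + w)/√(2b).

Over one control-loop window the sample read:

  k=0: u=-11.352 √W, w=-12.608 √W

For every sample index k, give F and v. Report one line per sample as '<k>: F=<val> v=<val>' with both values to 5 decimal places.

k=0: u−w=1.25600, u+w=-23.96000; √(b/2)=0.89722, √(2b)=1.79444; F=0.89722×1.256=1.12691, v=-23.96000/1.79444=-13.35239

0: F=1.12691 v=-13.35239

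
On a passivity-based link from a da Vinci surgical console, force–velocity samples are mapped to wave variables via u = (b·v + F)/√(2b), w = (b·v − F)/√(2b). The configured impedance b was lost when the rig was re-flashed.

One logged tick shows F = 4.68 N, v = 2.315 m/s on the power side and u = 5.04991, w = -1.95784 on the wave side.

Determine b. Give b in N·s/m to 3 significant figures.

b = 0.892 N·s/m

u + w = 3.0921;  u + w = √(2b)·v, so √(2b) = 3.0921/2.315 = 1.3357.
b = (√(2b))²/2 = 1.7840/2 = 0.8920.
(Check via u − w = 2F/√(2b): u − w = 7.0077, 2F/√(2b) = 7.0077.)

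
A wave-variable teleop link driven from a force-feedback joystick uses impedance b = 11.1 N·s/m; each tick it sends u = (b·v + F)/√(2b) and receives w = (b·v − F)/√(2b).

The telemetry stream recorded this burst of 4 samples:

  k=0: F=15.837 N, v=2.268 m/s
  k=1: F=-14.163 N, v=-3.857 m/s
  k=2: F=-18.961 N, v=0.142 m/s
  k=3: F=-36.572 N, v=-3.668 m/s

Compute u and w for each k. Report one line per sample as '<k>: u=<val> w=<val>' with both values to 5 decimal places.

0: u=8.70427 w=1.98184
1: u=-12.09242 w=-6.08056
2: u=-3.68972 w=4.35878
3: u=-16.40321 w=-0.87926

k=0: b·v=11.1×2.268=25.17480; √(2b)=4.71169; u=(25.17480+15.837)/4.71169=8.70427, w=(25.17480−15.837)/4.71169=1.98184
k=1: b·v=11.1×(-3.857)=-42.81270; √(2b)=4.71169; u=(-42.81270+(-14.163))/4.71169=-12.09242, w=(-42.81270−(-14.163))/4.71169=-6.08056
k=2: b·v=11.1×0.142=1.57620; √(2b)=4.71169; u=(1.57620+(-18.961))/4.71169=-3.68972, w=(1.57620−(-18.961))/4.71169=4.35878
k=3: b·v=11.1×(-3.668)=-40.71480; √(2b)=4.71169; u=(-40.71480+(-36.572))/4.71169=-16.40321, w=(-40.71480−(-36.572))/4.71169=-0.87926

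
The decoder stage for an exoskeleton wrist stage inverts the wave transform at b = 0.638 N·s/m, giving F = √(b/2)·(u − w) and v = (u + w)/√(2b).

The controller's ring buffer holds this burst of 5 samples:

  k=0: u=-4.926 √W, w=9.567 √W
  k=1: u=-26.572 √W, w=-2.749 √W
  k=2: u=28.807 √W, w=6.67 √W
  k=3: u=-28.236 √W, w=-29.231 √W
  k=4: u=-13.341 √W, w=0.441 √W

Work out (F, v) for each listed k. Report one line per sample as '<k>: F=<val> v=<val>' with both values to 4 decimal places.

0: F=-8.1857 v=4.1085
1: F=-13.4553 v=-25.9569
2: F=12.5030 v=31.4066
3: F=0.5620 v=-50.8737
4: F=-7.7841 v=-11.4200

k=0: u−w=-14.4930, u+w=4.6410; √(b/2)=0.5648, √(2b)=1.1296; F=0.5648×(-14.493)=-8.1857, v=4.6410/1.1296=4.1085
k=1: u−w=-23.8230, u+w=-29.3210; √(b/2)=0.5648, √(2b)=1.1296; F=0.5648×(-23.823)=-13.4553, v=-29.3210/1.1296=-25.9569
k=2: u−w=22.1370, u+w=35.4770; √(b/2)=0.5648, √(2b)=1.1296; F=0.5648×22.137=12.5030, v=35.4770/1.1296=31.4066
k=3: u−w=0.9950, u+w=-57.4670; √(b/2)=0.5648, √(2b)=1.1296; F=0.5648×0.995=0.5620, v=-57.4670/1.1296=-50.8737
k=4: u−w=-13.7820, u+w=-12.9000; √(b/2)=0.5648, √(2b)=1.1296; F=0.5648×(-13.782)=-7.7841, v=-12.9000/1.1296=-11.4200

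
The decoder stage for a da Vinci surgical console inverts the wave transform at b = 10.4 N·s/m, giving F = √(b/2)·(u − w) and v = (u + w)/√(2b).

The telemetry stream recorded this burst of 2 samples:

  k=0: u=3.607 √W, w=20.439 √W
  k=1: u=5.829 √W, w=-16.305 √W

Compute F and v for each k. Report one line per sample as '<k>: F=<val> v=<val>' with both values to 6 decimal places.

k=0: u−w=-16.832000, u+w=24.046000; √(b/2)=2.280351, √(2b)=4.560702; F=2.280351×(-16.832)=-38.382866, v=24.046000/4.560702=5.272434
k=1: u−w=22.134000, u+w=-10.476000; √(b/2)=2.280351, √(2b)=4.560702; F=2.280351×22.134=50.473286, v=-10.476000/4.560702=-2.297015

0: F=-38.382866 v=5.272434
1: F=50.473286 v=-2.297015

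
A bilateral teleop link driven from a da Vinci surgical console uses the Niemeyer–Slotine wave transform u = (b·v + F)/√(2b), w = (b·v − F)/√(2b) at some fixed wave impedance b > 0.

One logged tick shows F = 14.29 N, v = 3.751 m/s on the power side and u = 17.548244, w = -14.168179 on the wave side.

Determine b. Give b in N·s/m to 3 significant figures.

u + w = 3.380065;  u + w = √(2b)·v, so √(2b) = 3.380065/3.751 = 0.901110.
b = (√(2b))²/2 = 0.812000/2 = 0.406000.
(Check via u − w = 2F/√(2b): u − w = 31.716423, 2F/√(2b) = 31.716426.)

b = 0.406 N·s/m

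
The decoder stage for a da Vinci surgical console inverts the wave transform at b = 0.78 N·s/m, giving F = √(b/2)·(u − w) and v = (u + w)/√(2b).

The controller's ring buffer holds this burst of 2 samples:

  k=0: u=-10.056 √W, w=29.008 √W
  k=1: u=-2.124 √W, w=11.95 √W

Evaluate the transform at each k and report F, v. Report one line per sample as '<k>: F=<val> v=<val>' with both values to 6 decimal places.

k=0: u−w=-39.064000, u+w=18.952000; √(b/2)=0.624500, √(2b)=1.249000; F=0.624500×(-39.064)=-24.395460, v=18.952000/1.249000=15.173744
k=1: u−w=-14.074000, u+w=9.826000; √(b/2)=0.624500, √(2b)=1.249000; F=0.624500×(-14.074)=-8.789210, v=9.826000/1.249000=7.867096

0: F=-24.395460 v=15.173744
1: F=-8.789210 v=7.867096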